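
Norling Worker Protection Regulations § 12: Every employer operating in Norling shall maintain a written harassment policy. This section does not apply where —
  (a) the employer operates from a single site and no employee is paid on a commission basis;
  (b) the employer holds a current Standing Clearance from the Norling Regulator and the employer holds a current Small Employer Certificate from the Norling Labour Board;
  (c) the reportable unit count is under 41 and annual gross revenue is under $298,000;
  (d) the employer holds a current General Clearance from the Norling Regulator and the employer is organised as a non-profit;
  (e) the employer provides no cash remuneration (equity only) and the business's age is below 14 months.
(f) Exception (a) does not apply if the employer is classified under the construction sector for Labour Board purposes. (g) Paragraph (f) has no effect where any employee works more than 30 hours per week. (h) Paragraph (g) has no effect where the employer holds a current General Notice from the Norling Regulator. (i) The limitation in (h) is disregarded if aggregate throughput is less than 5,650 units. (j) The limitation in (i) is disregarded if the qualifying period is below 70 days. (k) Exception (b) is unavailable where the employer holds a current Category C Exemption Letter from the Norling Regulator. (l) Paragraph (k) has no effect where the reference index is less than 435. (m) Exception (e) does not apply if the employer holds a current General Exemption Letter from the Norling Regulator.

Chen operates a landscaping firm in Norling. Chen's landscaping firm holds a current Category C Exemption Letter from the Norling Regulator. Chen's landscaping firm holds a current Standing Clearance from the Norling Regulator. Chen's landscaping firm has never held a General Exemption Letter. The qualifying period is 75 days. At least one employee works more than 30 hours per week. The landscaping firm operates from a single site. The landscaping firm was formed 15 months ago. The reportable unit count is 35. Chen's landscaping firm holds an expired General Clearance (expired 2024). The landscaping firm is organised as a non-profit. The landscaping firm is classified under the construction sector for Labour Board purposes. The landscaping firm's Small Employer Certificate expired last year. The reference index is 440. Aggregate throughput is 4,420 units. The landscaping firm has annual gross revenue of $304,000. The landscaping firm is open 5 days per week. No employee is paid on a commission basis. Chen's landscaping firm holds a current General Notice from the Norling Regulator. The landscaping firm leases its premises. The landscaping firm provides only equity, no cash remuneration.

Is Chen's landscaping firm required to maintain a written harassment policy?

Exception (a)'s conditions are all satisfied: the employer operates from a single site; no employee is paid on commission. Applying paragraphs (f)–(j): (f) would limit (a) — the landscaping firm is classified under the construction sector — but (g) sets (f) aside: (g) operates against (f): at least one employee exceeds 30 hours/week. (h) operates (a current General Notice is held), but is set aside by (i): (i) operates — aggregate throughput is 4,420 units, less than the 5,650 units limit. (j) is inapplicable (the qualifying period is 75 days, not below 70 days), so (i) stands. (a) remains available.
Exception (b) does not apply: the Small Employer Certificate has expired.
Exception (c) does not apply: annual gross revenue is $304,000, not under $298,000.
Exception (d) requires that the employer holds a current General Clearance from the Norling Regulator; but there is no General Clearance in force, so (d) is unavailable.
Exception (e) requires that the business's age is below 14 months; but the business's age is 15 months, not below 14 months, so (e) is unavailable.

No — exception (a) applies; Chen's landscaping firm is not required to maintain a written harassment policy.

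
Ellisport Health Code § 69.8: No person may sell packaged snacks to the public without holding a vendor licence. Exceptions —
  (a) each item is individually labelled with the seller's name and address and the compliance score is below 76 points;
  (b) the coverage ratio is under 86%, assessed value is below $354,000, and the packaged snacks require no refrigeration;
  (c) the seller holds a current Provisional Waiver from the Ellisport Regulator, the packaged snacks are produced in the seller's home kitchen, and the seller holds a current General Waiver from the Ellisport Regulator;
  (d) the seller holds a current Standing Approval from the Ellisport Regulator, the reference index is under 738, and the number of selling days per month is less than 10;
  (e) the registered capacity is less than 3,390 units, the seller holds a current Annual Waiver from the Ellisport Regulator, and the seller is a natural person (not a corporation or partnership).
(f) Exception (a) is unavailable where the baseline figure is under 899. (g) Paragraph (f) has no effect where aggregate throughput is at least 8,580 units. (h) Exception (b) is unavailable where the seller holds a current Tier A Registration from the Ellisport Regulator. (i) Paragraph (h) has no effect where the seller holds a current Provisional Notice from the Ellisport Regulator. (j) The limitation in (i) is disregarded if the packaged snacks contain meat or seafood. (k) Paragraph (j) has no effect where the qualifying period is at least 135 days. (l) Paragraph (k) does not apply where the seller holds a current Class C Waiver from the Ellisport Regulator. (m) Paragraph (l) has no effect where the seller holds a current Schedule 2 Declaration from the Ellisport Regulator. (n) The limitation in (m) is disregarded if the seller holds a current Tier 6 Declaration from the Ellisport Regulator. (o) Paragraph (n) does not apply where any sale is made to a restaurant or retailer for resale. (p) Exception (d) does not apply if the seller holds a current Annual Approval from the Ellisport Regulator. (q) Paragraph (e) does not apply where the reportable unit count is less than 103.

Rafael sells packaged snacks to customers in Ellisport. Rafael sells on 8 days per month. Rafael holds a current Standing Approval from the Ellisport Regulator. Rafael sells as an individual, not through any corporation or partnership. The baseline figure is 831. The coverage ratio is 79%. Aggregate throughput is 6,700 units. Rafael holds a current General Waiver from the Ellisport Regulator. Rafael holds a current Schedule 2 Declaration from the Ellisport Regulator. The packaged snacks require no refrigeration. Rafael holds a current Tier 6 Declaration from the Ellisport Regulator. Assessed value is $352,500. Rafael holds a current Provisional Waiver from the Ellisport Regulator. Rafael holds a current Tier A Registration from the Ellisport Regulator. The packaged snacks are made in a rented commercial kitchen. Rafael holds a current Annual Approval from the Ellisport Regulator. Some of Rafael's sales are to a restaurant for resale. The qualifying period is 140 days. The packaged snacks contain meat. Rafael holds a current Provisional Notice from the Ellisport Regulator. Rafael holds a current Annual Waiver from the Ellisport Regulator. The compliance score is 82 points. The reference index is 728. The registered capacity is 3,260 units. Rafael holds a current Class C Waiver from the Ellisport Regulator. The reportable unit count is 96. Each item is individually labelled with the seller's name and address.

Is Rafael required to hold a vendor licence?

Exception (a) fails — the compliance score is 82 points, not below 76 points.
All of (b)'s requirements are met (the coverage ratio is 79%, under the 86% limit; assessed value is $352,500, below the $354,000 limit; the packaged snacks are shelf-stable). Applying paragraphs (h)–(o): (h) would limit (b) — a current Tier A Registration is held — but (i) sets (h) aside: (i) applies — a current Provisional Notice is held. (j) applies (the packaged snacks contain meat), but yields to (k): (k) operates — the qualifying period is 140 days, meeting the 135 days threshold. (l) applies (a current Class C Waiver is held), but is itself disapplied by (m): (m) operates against (l): a current Schedule 2 Declaration is held. (n) is engaged (a current Tier 6 Declaration is held), but is itself disapplied by (o): (o) operates against (n): some sales are to a restaurant for resale. So (b) applies.
Exception (c) does not apply: the packaged snacks are made in a commercial kitchen, not a home kitchen.
Exception (d) is satisfied on its face — a current Standing Approval is held; the reference index is 728, under the 738 limit; the number of selling days per month is 8, less than the 10 limit. But applying paragraph (p): (p) operates against (d): a current Annual Approval is held. (d) is therefore removed.
Exception (e)'s conditions are all satisfied: the registered capacity is 3,260 units, less than the 3,390 units limit; a current Annual Waiver is held; the seller is a natural person. But: (q) operates against (e): the reportable unit count is 96, less than the 103 limit. (e) is therefore removed.

No — exception (b) applies; Rafael is not required to hold a vendor licence.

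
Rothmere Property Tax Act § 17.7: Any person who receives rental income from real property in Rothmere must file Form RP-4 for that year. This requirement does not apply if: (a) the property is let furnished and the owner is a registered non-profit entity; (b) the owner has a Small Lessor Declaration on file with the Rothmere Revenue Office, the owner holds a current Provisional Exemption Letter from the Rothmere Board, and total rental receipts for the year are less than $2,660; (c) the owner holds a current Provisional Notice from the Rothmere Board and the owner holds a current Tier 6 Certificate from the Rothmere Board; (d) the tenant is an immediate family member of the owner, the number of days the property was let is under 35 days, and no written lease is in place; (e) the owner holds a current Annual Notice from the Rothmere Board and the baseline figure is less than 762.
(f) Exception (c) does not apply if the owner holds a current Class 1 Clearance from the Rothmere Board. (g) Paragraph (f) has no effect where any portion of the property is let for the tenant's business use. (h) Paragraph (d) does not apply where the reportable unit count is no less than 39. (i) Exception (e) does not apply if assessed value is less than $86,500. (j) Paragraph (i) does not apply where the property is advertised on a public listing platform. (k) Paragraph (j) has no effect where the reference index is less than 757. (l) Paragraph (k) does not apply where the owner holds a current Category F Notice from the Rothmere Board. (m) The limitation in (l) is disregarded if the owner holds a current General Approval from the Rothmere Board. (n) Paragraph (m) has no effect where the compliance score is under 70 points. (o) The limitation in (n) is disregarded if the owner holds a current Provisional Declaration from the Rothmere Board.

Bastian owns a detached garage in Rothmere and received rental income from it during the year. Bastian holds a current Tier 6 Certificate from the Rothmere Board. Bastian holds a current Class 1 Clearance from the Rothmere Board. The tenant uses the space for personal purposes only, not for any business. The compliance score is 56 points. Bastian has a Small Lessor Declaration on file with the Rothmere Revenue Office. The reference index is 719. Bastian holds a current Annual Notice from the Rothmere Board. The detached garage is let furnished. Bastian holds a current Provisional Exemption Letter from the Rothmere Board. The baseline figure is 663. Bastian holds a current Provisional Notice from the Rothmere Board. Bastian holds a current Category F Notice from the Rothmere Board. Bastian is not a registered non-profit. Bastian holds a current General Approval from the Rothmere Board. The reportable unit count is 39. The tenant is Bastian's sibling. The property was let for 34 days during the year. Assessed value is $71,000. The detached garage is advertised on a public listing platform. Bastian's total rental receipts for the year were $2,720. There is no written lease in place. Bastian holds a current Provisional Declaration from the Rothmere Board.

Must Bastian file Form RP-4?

Exception (a) fails — Bastian is not a registered non-profit.
Exception (b) does not apply: total rental receipts for the year are $2,720, not less than $2,660.
Exception (c) is satisfied on its face — a current Provisional Notice is held; a current Tier 6 Certificate is held. But applying paragraphs (f)–(g): (f) operates against (c): a current Class 1 Clearance is held. (g), which would lift (f), is not triggered — the space is used for personal purposes only. So (c) is unavailable.
Exception (d) is satisfied on its face — the tenant is an immediate family member; the number of days the property was let is 34 days, under the 35 days limit; there is no written lease. However, paragraph (h) must be considered: (h) is engaged — the reportable unit count is 39, meeting the 39 threshold. So (d) is unavailable.
Exception (e): a current Annual Notice is held; the baseline figure is 663, less than the 762 limit — every condition holds. But: (i) operates against (e): assessed value is $71,000, less than the $86,500 limit. (j) is triggered (the property is publicly advertised), but yields to (k): (k) operates against (j): the reference index is 719, less than the 757 limit. (l) would limit (k) — a current Category F Notice is held — but (m) sets (l) aside: (m) is triggered — a current General Approval is held. (n) would limit (m) — the compliance score is 56 points, under the 70 points limit — but (o) sets (n) aside: (o) operates against (n): a current Provisional Declaration is held. Exception (e) does not apply.
No exception displaces § 17.7.

Yes — Bastian must file Form RP-4.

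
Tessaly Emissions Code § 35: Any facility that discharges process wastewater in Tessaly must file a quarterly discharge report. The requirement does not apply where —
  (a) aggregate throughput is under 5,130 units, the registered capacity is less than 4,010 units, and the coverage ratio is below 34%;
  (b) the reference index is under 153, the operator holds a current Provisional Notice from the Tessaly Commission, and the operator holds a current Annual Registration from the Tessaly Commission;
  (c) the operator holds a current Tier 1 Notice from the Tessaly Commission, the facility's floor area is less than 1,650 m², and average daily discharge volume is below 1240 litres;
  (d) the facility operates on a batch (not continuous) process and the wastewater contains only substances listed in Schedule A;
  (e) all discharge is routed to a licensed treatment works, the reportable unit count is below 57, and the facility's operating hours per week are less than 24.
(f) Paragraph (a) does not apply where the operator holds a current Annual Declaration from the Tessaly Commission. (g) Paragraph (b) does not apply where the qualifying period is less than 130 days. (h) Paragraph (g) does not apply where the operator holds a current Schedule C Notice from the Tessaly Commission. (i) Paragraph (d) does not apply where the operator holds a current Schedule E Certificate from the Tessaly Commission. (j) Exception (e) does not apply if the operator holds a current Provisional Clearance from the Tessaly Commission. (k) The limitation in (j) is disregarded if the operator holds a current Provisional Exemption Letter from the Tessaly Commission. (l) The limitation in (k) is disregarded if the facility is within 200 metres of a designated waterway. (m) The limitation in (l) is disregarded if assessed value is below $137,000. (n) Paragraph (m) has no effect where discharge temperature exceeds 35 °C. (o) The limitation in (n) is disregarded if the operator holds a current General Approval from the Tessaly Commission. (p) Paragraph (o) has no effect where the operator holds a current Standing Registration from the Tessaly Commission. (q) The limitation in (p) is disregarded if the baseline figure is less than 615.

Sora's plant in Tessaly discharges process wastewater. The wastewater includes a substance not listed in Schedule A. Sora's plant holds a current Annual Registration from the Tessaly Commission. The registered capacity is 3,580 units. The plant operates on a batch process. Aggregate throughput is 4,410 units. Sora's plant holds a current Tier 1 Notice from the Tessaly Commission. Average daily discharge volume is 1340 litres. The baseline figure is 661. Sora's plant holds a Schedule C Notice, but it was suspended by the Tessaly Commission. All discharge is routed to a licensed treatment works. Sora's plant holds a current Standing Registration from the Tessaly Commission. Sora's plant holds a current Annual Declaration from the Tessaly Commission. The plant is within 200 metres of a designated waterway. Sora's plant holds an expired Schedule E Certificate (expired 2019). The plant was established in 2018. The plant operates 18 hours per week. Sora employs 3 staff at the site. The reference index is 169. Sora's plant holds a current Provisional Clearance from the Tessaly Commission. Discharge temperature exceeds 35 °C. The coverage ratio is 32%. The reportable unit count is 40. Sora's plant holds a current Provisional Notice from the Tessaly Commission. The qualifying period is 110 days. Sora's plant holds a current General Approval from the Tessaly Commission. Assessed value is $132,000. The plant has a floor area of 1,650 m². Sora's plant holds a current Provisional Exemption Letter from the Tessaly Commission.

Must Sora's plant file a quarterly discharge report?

Yes — Sora's plant must file a quarterly discharge report.

Exception (a): aggregate throughput is 4,410 units, under the 5,130 units limit; the registered capacity is 3,580 units, less than the 4,010 units limit; the coverage ratio is 32%, below the 34% limit — every condition holds. Turning to paragraph (f): (f) operates against (a): a current Annual Declaration is held. Exception (a) does not apply.
Exception (b) requires that the reference index is under 153; but the reference index is 169, not under 153, so (b) is unavailable.
Exception (c) requires that the facility's floor area is less than 1,650 m²; but the facility's floor area is 1,650 m², not less than 1,650 m², so (c) is unavailable.
Exception (d) requires that the wastewater contains only substances listed in Schedule A; but the wastewater includes a non-Schedule-A substance, so (d) is unavailable.
Exception (e)'s conditions are all satisfied: discharge is routed to a licensed treatment works; the reportable unit count is 40, below the 57 limit; the facility's operating hours per week are 18, less than the 24 limit. However, paragraphs (j)–(q) must be considered: (j) operates against (e): a current Provisional Clearance is held. (k) is triggered (a current Provisional Exemption Letter is held), but is set aside by (l): (l) applies — the plant is within 200 m of a designated waterway. (m) is engaged (assessed value is $132,000, below the $137,000 limit), but yields to (n): (n) operates against (m): discharge temperature exceeds 35 °C. (o) operates (a current General Approval is held), but yields to (p): (p) operates against (o): a current Standing Registration is held. (q), which would lift (p), is not engaged — the baseline figure is 661, not less than 615. (e) is therefore removed.
No exception is made out. Sora's plant falls within the general rule.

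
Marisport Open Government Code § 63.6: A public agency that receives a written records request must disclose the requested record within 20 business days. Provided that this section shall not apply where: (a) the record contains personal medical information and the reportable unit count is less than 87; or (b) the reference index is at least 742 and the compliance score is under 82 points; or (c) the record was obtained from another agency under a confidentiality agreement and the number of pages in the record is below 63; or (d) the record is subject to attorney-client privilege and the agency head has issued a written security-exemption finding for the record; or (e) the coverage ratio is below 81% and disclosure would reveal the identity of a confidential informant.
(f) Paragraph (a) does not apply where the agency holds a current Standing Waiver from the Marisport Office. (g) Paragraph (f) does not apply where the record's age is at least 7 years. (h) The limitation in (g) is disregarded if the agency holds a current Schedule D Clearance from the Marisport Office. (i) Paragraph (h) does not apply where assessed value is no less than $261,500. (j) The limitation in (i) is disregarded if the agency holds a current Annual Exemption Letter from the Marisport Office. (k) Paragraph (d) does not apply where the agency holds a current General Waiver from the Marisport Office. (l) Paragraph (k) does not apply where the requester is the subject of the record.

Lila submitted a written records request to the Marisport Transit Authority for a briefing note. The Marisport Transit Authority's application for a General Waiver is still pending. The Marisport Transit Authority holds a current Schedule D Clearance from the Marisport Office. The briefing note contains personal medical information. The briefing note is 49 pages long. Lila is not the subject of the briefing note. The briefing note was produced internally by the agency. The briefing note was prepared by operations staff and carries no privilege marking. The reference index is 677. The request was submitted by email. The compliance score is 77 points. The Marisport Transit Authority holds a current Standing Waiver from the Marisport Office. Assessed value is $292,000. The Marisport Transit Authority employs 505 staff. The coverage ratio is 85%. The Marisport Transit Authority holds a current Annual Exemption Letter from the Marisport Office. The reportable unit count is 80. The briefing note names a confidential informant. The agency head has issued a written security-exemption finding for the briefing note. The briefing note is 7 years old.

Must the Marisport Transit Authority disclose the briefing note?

Yes — the Marisport Transit Authority must disclose the briefing note.

Exception (a): the briefing note contains personal medical information; the reportable unit count is 80, less than the 87 limit — every condition holds. Turning to paragraphs (f)–(j): (f) operates against (a): a current Standing Waiver is held. (g) would limit (f) — the record's age is 7 years, meeting the 7 years threshold — but (h) sets (g) aside: (h) operates — a current Schedule D Clearance is held. (i) would limit (h) — assessed value is $292,000, meeting the $261,500 threshold — but (j) sets (i) aside: (j) is triggered — a current Annual Exemption Letter is held. Exception (a) does not apply.
Exception (b) does not apply: the reference index is 677, short of 742.
Exception (c) fails — the briefing note was produced internally.
Exception (d) does not apply: the briefing note carries no privilege marking.
Exception (e) does not apply: the coverage ratio is 85%, not below 81%.
No exception applies. The general rule governs.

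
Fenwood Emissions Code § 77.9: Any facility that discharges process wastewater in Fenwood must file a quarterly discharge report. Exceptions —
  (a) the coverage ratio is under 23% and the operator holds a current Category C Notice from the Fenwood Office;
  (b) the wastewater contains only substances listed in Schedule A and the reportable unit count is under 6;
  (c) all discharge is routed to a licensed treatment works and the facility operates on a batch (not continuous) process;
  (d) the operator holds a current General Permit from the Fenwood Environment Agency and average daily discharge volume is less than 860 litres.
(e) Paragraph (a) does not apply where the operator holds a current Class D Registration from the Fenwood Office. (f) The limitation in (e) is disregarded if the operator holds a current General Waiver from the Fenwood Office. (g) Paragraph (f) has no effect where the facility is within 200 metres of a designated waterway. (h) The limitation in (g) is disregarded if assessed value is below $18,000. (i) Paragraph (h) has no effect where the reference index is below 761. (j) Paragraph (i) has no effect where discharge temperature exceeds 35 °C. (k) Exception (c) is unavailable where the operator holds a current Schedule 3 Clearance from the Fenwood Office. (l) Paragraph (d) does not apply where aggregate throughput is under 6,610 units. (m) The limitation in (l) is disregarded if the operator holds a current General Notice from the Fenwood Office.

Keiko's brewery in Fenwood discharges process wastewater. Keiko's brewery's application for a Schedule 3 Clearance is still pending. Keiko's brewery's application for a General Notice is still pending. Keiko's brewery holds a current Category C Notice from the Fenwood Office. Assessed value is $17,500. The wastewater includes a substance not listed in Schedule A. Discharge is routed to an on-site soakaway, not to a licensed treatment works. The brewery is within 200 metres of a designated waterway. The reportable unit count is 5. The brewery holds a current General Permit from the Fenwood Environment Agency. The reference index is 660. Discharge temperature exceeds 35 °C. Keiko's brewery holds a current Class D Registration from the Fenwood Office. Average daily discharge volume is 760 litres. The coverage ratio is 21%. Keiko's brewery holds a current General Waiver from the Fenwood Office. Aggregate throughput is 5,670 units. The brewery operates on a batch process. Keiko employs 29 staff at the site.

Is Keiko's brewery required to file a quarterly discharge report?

No — exception (a) applies; Keiko's brewery is not required to file a quarterly discharge report.

Exception (a): the coverage ratio is 21%, under the 23% limit; a current Category C Notice is held — every condition holds. As to paragraphs (e)–(j): (e) would limit (a) — a current Class D Registration is held — but (f) sets (e) aside: (f) operates against (e): a current General Waiver is held. (g) is engaged (the brewery is within 200 m of a designated waterway), but yields to (h): (h) operates against (g): assessed value is $17,500, below the $18,000 limit. (i) would limit (h) — the reference index is 660, below the 761 limit — but (j) sets (i) aside: (j) is engaged — discharge temperature exceeds 35 °C. Exception (a) stands.
Exception (b) fails — the wastewater includes a non-Schedule-A substance.
Exception (c) requires that all discharge is routed to a licensed treatment works; but discharge is not routed to a licensed treatment works, so (c) is unavailable.
Exception (d) is satisfied on its face — a current General Permit is held; average daily discharge volume is 760 litres, less than the 860 litres limit. But applying paragraphs (l)–(m): (l) operates — aggregate throughput is 5,670 units, under the 6,610 units limit. (m), which would lift (l), is inapplicable — the General Notice is not current. Exception (d) does not apply.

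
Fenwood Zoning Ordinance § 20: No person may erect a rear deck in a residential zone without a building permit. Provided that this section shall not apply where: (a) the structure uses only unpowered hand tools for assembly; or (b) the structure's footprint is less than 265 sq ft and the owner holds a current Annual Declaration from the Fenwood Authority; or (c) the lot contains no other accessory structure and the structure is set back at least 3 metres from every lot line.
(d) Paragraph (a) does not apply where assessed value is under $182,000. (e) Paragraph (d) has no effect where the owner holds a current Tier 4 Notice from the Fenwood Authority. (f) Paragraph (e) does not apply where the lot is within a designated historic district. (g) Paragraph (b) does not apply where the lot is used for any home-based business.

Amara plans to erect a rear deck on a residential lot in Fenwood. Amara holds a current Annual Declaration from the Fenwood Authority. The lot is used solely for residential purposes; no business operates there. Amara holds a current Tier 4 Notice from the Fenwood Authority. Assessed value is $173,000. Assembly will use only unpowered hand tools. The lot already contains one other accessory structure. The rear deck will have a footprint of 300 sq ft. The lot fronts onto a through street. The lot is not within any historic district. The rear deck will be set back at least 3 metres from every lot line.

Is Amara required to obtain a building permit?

All of (a)'s requirements are met (assembly uses only hand tools). Under paragraphs (d)–(f): (d) is triggered (assessed value is $173,000, under the $182,000 limit), but is overridden by (e): (e) operates against (d): a current Tier 4 Notice is held. (f), which would lift (e), is not triggered — the lot is not in a historic district. Exception (a) stands.
Exception (b) requires that the structure's footprint is less than 265 sq ft; but the structure's footprint is 300 sq ft, not less than 265 sq ft, so (b) is unavailable.
Exception (c) does not apply: the lot already has another accessory structure.

No — exception (a) applies; Amara does not need a building permit.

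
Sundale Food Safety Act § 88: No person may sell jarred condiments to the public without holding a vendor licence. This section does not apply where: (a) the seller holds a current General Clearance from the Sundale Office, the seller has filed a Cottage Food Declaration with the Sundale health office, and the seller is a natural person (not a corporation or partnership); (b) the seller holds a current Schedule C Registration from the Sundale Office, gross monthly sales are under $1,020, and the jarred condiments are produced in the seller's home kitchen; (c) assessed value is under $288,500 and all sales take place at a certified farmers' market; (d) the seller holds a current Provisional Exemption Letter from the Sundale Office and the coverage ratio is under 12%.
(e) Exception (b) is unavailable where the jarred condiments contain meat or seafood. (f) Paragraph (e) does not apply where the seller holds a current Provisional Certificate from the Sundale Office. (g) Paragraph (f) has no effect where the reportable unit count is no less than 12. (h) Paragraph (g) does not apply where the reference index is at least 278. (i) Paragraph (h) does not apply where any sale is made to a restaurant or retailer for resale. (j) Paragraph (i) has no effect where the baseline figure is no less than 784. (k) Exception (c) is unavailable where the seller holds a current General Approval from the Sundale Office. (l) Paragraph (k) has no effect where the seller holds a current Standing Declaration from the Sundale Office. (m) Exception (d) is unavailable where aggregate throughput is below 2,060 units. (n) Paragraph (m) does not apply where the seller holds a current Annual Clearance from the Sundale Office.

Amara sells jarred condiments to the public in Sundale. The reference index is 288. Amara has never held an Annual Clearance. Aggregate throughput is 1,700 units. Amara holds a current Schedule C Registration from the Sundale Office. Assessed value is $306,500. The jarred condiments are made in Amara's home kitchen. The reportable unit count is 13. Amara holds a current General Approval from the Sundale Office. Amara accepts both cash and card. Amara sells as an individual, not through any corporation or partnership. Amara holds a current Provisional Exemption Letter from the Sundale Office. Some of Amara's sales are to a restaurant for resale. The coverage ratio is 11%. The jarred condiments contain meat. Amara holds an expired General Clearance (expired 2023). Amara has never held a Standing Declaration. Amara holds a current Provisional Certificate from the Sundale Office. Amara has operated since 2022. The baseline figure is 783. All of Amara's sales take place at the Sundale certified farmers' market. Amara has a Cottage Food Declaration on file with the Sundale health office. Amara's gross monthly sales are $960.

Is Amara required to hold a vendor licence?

Yes — Amara must hold a vendor licence.

Exception (a) fails — the General Clearance is not current.
Exception (b)'s conditions are all satisfied: a current Schedule C Registration is held; gross monthly sales are $960, under the $1,020 limit; the jarred condiments are home-kitchen produced. However, paragraphs (e)–(j) must be considered: (e) applies — the jarred condiments contain meat. (f) would limit (e) — a current Provisional Certificate is held — but (g) sets (f) aside: (g) operates against (f): the reportable unit count is 13, meeting the 12 threshold. (h) operates (the reference index is 288, meeting the 278 threshold), but is displaced by (i): (i) operates against (h): some sales are to a restaurant for resale. (j), which would lift (i), is not triggered — the baseline figure is 783, short of 784. So (b) is unavailable.
Exception (c) fails — assessed value is $306,500, not under $288,500.
Exception (d)'s conditions are all satisfied: a current Provisional Exemption Letter is held; the coverage ratio is 11%, under the 12% limit. But applying paragraphs (m)–(n): (m) applies — aggregate throughput is 1,700 units, below the 2,060 units limit. (n), which would lift (m), is not triggered — no current Annual Clearance is held. (d) is therefore removed.
None of the exceptions is available; § 88 applies in full.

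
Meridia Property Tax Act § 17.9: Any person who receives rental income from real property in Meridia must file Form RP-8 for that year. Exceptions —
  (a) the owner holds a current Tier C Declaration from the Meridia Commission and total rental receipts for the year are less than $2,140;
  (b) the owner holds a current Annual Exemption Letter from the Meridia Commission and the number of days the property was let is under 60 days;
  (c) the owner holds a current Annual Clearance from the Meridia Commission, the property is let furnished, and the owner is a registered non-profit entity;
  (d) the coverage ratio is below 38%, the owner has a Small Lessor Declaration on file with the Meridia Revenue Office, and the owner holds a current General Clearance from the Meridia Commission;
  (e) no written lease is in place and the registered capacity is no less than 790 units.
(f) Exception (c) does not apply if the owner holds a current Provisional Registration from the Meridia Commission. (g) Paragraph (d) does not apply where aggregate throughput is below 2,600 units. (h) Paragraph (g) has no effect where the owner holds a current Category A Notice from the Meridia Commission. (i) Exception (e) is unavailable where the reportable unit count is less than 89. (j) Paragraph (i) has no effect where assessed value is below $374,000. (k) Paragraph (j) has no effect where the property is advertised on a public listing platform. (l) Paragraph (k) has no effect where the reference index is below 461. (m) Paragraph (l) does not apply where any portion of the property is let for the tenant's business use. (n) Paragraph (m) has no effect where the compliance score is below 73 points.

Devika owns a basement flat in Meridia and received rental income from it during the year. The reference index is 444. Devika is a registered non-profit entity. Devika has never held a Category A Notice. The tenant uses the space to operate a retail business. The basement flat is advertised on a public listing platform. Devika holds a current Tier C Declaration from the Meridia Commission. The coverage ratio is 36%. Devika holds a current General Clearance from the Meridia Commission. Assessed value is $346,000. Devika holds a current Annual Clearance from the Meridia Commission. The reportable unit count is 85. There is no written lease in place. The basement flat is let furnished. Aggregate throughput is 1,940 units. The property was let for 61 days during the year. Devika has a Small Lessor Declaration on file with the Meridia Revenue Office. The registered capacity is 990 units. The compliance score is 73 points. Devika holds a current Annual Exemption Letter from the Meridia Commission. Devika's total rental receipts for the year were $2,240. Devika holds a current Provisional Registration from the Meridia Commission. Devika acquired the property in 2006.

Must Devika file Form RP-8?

Yes — Devika must file Form RP-8.

Exception (a) fails — total rental receipts for the year are $2,240, not less than $2,140.
Exception (b) fails — the number of days the property was let is 61 days, not under 60 days.
All of (c)'s requirements are met (a current Annual Clearance is held; the property is let furnished; Devika is a registered non-profit). But: (f) is engaged — a current Provisional Registration is held. Exception (c) does not apply.
Exception (d) is satisfied on its face — the coverage ratio is 36%, below the 38% limit; a Small Lessor Declaration is on file; a current General Clearance is held. But applying paragraphs (g)–(h): (g) is triggered — aggregate throughput is 1,940 units, below the 2,600 units limit. (h) is not triggered (no current Category A Notice is held), so (g) stands. So (d) is unavailable.
Exception (e)'s conditions are all satisfied: there is no written lease; the registered capacity is 990 units, meeting the 790 units threshold. However, paragraphs (i)–(n) must be considered: (i) is engaged — the reportable unit count is 85, less than the 89 limit. (j) is triggered (assessed value is $346,000, below the $374,000 limit), but yields to (k): (k) operates against (j): the property is publicly advertised. (l) would limit (k) — the reference index is 444, below the 461 limit — but (m) sets (l) aside: (m) operates against (l): the space is let for business use. (n), which would lift (m), is inapplicable — the compliance score is 73 points, not below 73 points. So (e) is unavailable.
None of the exceptions is available; § 17.9 applies in full.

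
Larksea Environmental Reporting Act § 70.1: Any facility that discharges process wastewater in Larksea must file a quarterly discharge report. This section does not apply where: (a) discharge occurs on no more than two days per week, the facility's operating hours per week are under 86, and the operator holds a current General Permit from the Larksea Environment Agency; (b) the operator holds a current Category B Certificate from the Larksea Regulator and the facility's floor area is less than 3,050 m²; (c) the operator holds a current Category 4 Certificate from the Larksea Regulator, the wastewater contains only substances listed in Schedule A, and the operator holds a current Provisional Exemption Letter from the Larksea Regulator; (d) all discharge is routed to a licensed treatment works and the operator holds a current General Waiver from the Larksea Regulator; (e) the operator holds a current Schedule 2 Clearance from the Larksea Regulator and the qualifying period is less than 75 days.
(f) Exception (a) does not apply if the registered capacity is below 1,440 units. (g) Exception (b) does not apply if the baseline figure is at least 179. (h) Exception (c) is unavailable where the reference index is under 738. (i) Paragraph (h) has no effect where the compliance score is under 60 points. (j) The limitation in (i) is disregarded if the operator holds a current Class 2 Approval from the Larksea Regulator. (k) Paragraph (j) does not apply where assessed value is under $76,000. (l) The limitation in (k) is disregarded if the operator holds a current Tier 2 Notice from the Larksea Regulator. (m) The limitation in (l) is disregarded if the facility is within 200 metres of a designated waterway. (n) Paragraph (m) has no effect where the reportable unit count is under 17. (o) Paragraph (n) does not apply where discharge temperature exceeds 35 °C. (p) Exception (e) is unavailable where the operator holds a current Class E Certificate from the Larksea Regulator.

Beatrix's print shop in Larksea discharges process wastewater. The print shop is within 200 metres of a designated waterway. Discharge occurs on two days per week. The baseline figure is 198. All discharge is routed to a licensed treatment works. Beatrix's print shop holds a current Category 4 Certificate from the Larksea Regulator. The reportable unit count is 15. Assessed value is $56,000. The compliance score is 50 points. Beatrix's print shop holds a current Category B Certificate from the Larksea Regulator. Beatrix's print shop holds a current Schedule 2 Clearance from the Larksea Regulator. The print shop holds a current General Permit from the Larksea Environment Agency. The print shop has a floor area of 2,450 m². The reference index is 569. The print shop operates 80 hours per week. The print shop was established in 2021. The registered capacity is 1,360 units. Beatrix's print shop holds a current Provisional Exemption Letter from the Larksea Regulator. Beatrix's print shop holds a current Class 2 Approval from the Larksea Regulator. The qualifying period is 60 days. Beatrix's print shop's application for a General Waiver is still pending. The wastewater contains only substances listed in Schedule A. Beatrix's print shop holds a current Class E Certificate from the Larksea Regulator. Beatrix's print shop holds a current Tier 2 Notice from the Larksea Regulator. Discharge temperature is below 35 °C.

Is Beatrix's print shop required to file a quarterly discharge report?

Exception (a)'s conditions are all satisfied: discharge occurs on no more than two days per week; the facility's operating hours per week are 80, under the 86 limit; a current General Permit is held. But: (f) operates against (a): the registered capacity is 1,360 units, below the 1,440 units limit. (a) is therefore removed.
Exception (b)'s conditions are all satisfied: a current Category B Certificate is held; the facility's floor area is 2,450 m², less than the 3,050 m² limit. But applying paragraph (g): (g) operates against (b): the baseline figure is 198, meeting the 179 threshold. Exception (b) does not apply.
Exception (c): a current Category 4 Certificate is held; the wastewater is Schedule-A-only; a current Provisional Exemption Letter is held — every condition holds. But: (h) operates against (c): the reference index is 569, under the 738 limit. (i) is triggered (the compliance score is 50 points, under the 60 points limit), but yields to (j): (j) operates against (i): a current Class 2 Approval is held. (k) would limit (j) — assessed value is $56,000, under the $76,000 limit — but (l) sets (k) aside: (l) operates against (k): a current Tier 2 Notice is held. (m) would limit (l) — the print shop is within 200 m of a designated waterway — but (n) sets (m) aside: (n) is triggered — the reportable unit count is 15, under the 17 limit. (o) is inapplicable (discharge temperature is below 35 °C), so (n) stands. (c) is therefore removed.
Exception (d) fails — the General Waiver is not current.
Exception (e)'s conditions are all satisfied: a current Schedule 2 Clearance is held; the qualifying period is 60 days, less than the 75 days limit. But: (p) is triggered — a current Class E Certificate is held. So (e) is unavailable.
Every exception is unavailable, so the rule governs.

Yes — Beatrix's print shop must file a quarterly discharge report.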